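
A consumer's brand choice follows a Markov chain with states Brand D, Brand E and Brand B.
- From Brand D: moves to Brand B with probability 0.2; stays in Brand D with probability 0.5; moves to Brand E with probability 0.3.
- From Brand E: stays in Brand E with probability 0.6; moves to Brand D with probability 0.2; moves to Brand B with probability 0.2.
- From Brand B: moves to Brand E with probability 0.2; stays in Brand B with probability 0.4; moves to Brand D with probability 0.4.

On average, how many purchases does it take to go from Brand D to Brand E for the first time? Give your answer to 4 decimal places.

Let t(s) be the expected number of purchases to first reach Brand E from state s, with t(Brand E) = 0. Conditioning on the first purchase:
t(Brand D) = 1 + 0.5·t(Brand D) + 0.2·t(Brand B)
t(Brand B) = 1 + 0.4·t(Brand D) + 0.4·t(Brand B)
Solving: t(Brand D) = 3.6364, t(Brand B) = 4.0909.
Expected purchases from Brand D to Brand E: 3.6364.

3.6364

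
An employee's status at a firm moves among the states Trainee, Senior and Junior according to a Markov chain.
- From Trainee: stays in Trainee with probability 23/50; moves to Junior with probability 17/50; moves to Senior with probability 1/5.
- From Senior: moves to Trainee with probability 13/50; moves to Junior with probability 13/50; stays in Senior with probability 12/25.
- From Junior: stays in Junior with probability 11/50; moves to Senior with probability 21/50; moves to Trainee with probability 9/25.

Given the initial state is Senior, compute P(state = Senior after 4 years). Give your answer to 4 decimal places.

Propagate the distribution vector 4 years from Senior.
After 0 years: (0.0000, 1.0000, 0.0000)
After 1 year: (0.2600, 0.4800, 0.2600)
After 2 years: (0.3380, 0.3916, 0.2704)
After 3 years: (0.3546, 0.3691, 0.2762)
After 4 years: (0.3586, 0.3641, 0.2773)
P(in Senior after 4 years) = 0.3641

0.3641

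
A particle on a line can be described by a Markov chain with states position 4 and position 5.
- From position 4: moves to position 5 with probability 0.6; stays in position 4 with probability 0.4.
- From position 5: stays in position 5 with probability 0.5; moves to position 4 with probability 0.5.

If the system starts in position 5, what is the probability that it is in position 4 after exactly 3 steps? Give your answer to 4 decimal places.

0.4550

Propagate the distribution vector 3 steps from position 5.
After 0 steps: (0.0000, 1.0000)
After 1 step: (0.5000, 0.5000)
After 2 steps: (0.4500, 0.5500)
After 3 steps: (0.4550, 0.5450)
P(in position 4 after 3 steps) = 0.4550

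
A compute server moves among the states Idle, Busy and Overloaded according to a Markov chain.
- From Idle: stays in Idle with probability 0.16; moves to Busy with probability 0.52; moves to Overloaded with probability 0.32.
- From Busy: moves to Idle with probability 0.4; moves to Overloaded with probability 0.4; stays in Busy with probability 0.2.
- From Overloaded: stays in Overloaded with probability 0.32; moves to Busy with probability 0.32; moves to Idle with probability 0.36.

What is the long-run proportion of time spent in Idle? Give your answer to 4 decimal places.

0.3114

Let the stationary distribution be π with π = πP and π_1 + π_2 + π_3 = 1.
π_1 = 0.16·π_1 + 0.4·π_2 + 0.36·π_3
π_2 = 0.52·π_1 + 0.2·π_2 + 0.32·π_3
Solving with the normalization constraint gives π = (0.3114, 0.3413, 0.3473).
So the stationary probability of Idle is 0.3114.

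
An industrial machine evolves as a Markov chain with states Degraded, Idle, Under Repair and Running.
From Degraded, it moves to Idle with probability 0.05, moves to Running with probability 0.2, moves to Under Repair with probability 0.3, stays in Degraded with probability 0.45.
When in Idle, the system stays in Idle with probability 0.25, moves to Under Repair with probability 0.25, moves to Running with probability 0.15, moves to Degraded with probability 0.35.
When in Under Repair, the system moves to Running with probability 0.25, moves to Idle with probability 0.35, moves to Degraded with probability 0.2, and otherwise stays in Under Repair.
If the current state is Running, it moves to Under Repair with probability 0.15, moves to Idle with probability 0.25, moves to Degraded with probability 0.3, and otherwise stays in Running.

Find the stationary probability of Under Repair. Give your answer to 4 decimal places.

0.2329

Let the stationary distribution be π with π = πP and π_1 + π_2 + π_3 + π_4 = 1.
π_1 = 0.45·π_1 + 0.35·π_2 + 0.2·π_3 + 0.3·π_4
π_2 = 0.05·π_1 + 0.25·π_2 + 0.35·π_3 + 0.25·π_4
π_3 = 0.3·π_1 + 0.25·π_2 + 0.2·π_3 + 0.15·π_4
Solving with the normalization constraint gives π = (0.3376, 0.2058, 0.2329, 0.2237).
So the stationary probability of Under Repair is 0.2329.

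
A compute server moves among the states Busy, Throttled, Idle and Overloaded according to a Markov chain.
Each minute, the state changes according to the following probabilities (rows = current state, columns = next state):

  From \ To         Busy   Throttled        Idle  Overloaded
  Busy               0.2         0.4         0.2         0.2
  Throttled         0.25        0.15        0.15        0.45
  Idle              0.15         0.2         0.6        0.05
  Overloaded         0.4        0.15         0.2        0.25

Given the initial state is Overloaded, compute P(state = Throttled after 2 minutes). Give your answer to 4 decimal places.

Propagate the distribution vector 2 minutes from Overloaded.
After 0 minutes: (0.0000, 0.0000, 0.0000, 1.0000)
After 1 minute: (0.4000, 0.1500, 0.2000, 0.2500)
After 2 minutes: (0.2475, 0.2600, 0.2725, 0.2200)
P(in Throttled after 2 minutes) = 0.2600

0.2600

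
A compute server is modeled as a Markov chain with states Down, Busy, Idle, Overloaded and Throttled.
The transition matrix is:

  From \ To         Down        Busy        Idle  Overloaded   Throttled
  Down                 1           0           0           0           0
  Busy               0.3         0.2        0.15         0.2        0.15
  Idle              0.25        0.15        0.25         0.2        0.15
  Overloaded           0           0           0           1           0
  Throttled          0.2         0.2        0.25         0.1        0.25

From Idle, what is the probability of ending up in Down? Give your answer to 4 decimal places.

Let h(s) be the probability of absorption at Down starting from transient state s. Then h(Down) = 1 and h(Overloaded) = 0. By first-step analysis:
h(Busy) = 0.3·1 + 0.2·h(Busy) + 0.15·h(Idle) + 0.2·0 + 0.15·h(Throttled)
h(Idle) = 0.25·1 + 0.15·h(Busy) + 0.25·h(Idle) + 0.2·0 + 0.15·h(Throttled)
h(Throttled) = 0.2·1 + 0.2·h(Busy) + 0.25·h(Idle) + 0.1·0 + 0.25·h(Throttled)
Solving: h(Busy) = 0.5992, h(Idle) = 0.5769, h(Throttled) = 0.6188.
Starting from Idle, the probability is 0.5769.

0.5769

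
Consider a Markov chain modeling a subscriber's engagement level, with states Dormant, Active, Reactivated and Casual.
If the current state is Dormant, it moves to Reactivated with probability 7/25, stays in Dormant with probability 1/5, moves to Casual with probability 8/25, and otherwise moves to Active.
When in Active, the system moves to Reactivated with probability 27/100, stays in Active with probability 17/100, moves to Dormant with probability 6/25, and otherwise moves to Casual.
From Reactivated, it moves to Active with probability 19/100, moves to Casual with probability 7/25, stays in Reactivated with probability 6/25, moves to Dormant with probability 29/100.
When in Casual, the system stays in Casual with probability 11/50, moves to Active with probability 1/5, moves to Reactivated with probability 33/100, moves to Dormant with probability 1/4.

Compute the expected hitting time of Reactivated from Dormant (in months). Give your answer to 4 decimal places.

Let t(s) be the expected number of months to first reach Reactivated from state s, with t(Reactivated) = 0. Conditioning on the first month:
t(Dormant) = 1 + 0.2·t(Dormant) + 0.2·t(Active) + 0.32·t(Casual)
t(Active) = 1 + 0.24·t(Dormant) + 0.17·t(Active) + 0.32·t(Casual)
t(Casual) = 1 + 0.25·t(Dormant) + 0.2·t(Active) + 0.22·t(Casual)
Solving: t(Dormant) = 3.4176, t(Active) = 3.4508, t(Casual) = 3.2622.
Expected months from Dormant to Reactivated: 3.4176.

3.4176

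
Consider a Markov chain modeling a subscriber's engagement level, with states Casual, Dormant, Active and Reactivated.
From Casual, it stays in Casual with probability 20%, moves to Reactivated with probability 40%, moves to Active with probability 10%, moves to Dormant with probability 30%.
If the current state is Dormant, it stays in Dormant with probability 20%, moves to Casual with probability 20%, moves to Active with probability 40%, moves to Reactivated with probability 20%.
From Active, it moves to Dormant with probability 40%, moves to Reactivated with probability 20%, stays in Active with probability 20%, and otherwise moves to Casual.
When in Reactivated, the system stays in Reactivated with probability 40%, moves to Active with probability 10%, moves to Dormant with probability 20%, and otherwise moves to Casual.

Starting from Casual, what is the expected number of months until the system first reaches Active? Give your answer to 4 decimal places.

5.8065

Let t(s) be the expected number of months to first reach Active from state s, with t(Active) = 0. Conditioning on the first month:
t(Casual) = 1 + 0.2·t(Casual) + 0.3·t(Dormant) + 0.4·t(Reactivated)
t(Dormant) = 1 + 0.2·t(Casual) + 0.2·t(Dormant) + 0.2·t(Reactivated)
t(Reactivated) = 1 + 0.3·t(Casual) + 0.2·t(Dormant) + 0.4·t(Reactivated)
Solving: t(Casual) = 5.8065, t(Dormant) = 4.1935, t(Reactivated) = 5.9677.
Expected months from Casual to Active: 5.8065.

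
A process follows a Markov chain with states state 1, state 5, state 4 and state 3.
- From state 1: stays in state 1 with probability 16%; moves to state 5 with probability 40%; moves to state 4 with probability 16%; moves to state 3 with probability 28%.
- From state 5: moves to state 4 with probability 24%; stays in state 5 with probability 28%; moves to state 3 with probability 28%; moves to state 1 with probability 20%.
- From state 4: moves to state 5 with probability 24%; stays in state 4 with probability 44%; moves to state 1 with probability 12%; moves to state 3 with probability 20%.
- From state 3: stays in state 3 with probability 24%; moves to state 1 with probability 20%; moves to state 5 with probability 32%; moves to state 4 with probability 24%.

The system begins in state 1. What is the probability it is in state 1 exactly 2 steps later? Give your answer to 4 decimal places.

Propagate the distribution vector 2 steps from state 1.
After 0 steps: (1.0000, 0.0000, 0.0000, 0.0000)
After 1 step: (0.1600, 0.4000, 0.1600, 0.2800)
After 2 steps: (0.1808, 0.3040, 0.2592, 0.2560)
P(in state 1 after 2 steps) = 0.1808

0.1808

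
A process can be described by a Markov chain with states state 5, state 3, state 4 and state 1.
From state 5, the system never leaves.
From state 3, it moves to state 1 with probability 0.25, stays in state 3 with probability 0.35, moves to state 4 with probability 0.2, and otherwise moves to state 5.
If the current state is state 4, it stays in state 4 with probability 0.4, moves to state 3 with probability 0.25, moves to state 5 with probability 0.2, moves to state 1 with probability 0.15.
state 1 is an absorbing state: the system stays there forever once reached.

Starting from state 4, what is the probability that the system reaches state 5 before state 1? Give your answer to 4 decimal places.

Let h(s) be the probability of absorption at state 5 starting from transient state s. Then h(state 5) = 1 and h(state 1) = 0. By first-step analysis:
h(state 3) = 0.2·1 + 0.35·h(state 3) + 0.2·h(state 4) + 0.25·0
h(state 4) = 0.2·1 + 0.25·h(state 3) + 0.4·h(state 4) + 0.15·0
Solving: h(state 3) = 0.4706, h(state 4) = 0.5294.
Starting from state 4, the probability is 0.5294.

0.5294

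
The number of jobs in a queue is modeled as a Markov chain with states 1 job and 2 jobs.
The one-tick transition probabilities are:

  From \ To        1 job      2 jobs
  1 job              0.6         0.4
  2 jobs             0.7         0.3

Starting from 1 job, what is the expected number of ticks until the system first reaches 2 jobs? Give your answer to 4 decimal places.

2.5000

Let t(s) be the expected number of ticks to first reach 2 jobs from state s, with t(2 jobs) = 0. Conditioning on the first tick:
t(1 job) = 1 + 0.6·t(1 job)
Solving: t(1 job) = 2.5000.
Expected ticks from 1 job to 2 jobs: 2.5000.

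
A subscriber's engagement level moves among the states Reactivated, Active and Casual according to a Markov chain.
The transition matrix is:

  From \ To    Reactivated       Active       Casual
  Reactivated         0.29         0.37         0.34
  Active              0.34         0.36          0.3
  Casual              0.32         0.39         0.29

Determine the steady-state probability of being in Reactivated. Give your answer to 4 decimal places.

0.3179

Let the stationary distribution be π with π = πP and π_1 + π_2 + π_3 = 1.
π_1 = 0.29·π_1 + 0.34·π_2 + 0.32·π_3
π_2 = 0.37·π_1 + 0.36·π_2 + 0.39·π_3
Solving with the normalization constraint gives π = (0.3179, 0.3725, 0.3096).
So the stationary probability of Reactivated is 0.3179.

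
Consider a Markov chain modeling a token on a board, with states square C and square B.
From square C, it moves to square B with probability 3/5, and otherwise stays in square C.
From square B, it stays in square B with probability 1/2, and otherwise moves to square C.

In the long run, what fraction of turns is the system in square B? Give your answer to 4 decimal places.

Let the stationary distribution be π with π = πP and π_1 + π_2 = 1.
π_1 = 0.4·π_1 + 0.5·π_2
Solving with the normalization constraint gives π = (0.4545, 0.5455).
So the stationary probability of square B is 0.5455.

0.5455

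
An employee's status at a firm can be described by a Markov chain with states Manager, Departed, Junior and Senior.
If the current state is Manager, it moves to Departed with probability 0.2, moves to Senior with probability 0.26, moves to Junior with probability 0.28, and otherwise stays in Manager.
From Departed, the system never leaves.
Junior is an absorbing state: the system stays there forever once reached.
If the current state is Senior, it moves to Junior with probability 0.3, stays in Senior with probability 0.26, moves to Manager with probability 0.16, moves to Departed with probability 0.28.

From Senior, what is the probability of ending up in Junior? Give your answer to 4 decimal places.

0.5273

Let h(s) be the probability of absorption at Junior starting from transient state s. Then h(Junior) = 1 and h(Departed) = 0. By first-step analysis:
h(Manager) = 0.26·h(Manager) + 0.2·0 + 0.28·1 + 0.26·h(Senior)
h(Senior) = 0.16·h(Manager) + 0.28·0 + 0.3·1 + 0.26·h(Senior)
Solving: h(Manager) = 0.5636, h(Senior) = 0.5273.
Starting from Senior, the probability is 0.5273.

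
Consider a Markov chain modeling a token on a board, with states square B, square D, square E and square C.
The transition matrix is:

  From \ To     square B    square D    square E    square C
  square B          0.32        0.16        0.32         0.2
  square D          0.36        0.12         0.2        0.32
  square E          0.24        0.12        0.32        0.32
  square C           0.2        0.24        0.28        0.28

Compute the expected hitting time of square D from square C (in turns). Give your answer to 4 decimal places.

Let t(s) be the expected number of turns to first reach square D from state s, with t(square D) = 0. Conditioning on the first turn:
t(square B) = 1 + 0.32·t(square B) + 0.32·t(square E) + 0.2·t(square C)
t(square E) = 1 + 0.24·t(square B) + 0.32·t(square E) + 0.32·t(square C)
t(square C) = 1 + 0.2·t(square B) + 0.28·t(square E) + 0.28·t(square C)
Solving: t(square B) = 5.9441, t(square E) = 6.1189, t(square C) = 5.4196.
Expected turns from square C to square D: 5.4196.

5.4196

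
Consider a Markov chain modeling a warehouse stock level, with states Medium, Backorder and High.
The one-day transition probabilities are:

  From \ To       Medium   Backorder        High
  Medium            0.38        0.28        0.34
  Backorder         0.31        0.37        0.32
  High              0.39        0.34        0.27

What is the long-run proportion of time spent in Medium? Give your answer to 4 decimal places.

Let the stationary distribution be π with π = πP and π_1 + π_2 + π_3 = 1.
π_1 = 0.38·π_1 + 0.31·π_2 + 0.39·π_3
π_2 = 0.28·π_1 + 0.37·π_2 + 0.34·π_3
Solving with the normalization constraint gives π = (0.3601, 0.3282, 0.3116).
So the stationary probability of Medium is 0.3601.

0.3601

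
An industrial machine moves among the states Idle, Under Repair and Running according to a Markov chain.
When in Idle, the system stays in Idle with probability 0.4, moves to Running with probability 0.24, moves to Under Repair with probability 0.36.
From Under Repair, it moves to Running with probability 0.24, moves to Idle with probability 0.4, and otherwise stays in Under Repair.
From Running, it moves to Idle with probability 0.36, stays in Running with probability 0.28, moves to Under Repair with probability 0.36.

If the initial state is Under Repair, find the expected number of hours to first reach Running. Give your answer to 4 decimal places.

4.1667

Let t(s) be the expected number of hours to first reach Running from state s, with t(Running) = 0. Conditioning on the first hour:
t(Idle) = 1 + 0.4·t(Idle) + 0.36·t(Under Repair)
t(Under Repair) = 1 + 0.4·t(Idle) + 0.36·t(Under Repair)
Solving: t(Idle) = 4.1667, t(Under Repair) = 4.1667.
Expected hours from Under Repair to Running: 4.1667.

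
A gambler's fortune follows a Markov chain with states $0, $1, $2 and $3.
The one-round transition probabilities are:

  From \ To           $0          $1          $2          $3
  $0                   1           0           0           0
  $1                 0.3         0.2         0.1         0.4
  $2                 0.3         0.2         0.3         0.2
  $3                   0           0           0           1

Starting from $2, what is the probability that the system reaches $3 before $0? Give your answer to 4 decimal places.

0.4444

Let h(s) be the probability of absorption at $3 starting from transient state s. Then h($3) = 1 and h($0) = 0. By first-step analysis:
h($1) = 0.3·0 + 0.2·h($1) + 0.1·h($2) + 0.4·1
h($2) = 0.3·0 + 0.2·h($1) + 0.3·h($2) + 0.2·1
Solving: h($1) = 0.5556, h($2) = 0.4444.
Starting from $2, the probability is 0.4444.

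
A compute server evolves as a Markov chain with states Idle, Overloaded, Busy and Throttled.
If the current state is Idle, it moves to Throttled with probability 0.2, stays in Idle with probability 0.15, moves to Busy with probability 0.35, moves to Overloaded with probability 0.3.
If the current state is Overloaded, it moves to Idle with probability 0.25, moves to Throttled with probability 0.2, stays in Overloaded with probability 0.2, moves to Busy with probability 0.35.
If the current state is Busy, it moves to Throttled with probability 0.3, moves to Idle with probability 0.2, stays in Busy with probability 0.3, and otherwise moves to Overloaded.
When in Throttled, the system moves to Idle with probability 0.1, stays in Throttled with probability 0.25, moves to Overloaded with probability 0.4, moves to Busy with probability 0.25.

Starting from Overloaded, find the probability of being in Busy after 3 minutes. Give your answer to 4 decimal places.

0.3099

Propagate the distribution vector 3 minutes from Overloaded.
After 0 minutes: (0.0000, 1.0000, 0.0000, 0.0000)
After 1 minute: (0.2500, 0.2000, 0.3500, 0.2000)
After 2 minutes: (0.1775, 0.2650, 0.3125, 0.2450)
After 3 minutes: (0.1799, 0.2668, 0.3099, 0.2435)
P(in Busy after 3 minutes) = 0.3099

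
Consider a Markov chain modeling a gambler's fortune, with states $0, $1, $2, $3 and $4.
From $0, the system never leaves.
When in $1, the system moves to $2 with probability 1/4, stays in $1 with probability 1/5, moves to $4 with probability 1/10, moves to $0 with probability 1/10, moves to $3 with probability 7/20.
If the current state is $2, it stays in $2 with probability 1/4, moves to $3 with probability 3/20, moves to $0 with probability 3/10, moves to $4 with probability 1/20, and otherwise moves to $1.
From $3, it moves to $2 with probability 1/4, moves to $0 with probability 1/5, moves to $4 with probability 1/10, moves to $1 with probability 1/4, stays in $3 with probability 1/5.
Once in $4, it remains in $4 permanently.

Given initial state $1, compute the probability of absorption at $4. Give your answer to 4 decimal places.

0.3320

Let h(s) be the probability of absorption at $4 starting from transient state s. Then h($4) = 1 and h($0) = 0. By first-step analysis:
h($1) = 0.1·0 + 0.2·h($1) + 0.25·h($2) + 0.35·h($3) + 0.1·1
h($2) = 0.3·0 + 0.25·h($1) + 0.25·h($2) + 0.15·h($3) + 0.05·1
h($3) = 0.2·0 + 0.25·h($1) + 0.25·h($2) + 0.2·h($3) + 0.1·1
Solving: h($1) = 0.3320, h($2) = 0.2379, h($3) = 0.3031.
Starting from $1, the probability is 0.3320.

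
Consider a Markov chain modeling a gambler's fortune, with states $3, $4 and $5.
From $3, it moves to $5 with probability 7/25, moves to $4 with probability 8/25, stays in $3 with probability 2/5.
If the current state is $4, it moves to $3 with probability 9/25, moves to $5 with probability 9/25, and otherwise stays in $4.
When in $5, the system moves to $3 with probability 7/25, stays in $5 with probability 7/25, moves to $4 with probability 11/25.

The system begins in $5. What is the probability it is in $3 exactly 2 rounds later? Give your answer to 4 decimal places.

Sum over the intermediate state after 1 round:
P = P($5→$3)·P($3→$3) + P($5→$4)·P($4→$3) + P($5→$5)·P($5→$3)
  = 0.28×0.4 + 0.44×0.36 + 0.28×0.28
  = 0.1120 + 0.1584 + 0.0784 = 0.3488

0.3488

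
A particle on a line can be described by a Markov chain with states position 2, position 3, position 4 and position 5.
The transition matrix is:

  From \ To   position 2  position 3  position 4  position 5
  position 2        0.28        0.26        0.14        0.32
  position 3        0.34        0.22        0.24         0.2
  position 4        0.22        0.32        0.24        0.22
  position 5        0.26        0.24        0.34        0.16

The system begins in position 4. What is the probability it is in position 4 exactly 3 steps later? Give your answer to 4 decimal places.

0.2342

Propagate the distribution vector 3 steps from position 4.
After 0 steps: (0.0000, 0.0000, 1.0000, 0.0000)
After 1 step: (0.2200, 0.3200, 0.2400, 0.2200)
After 2 steps: (0.2804, 0.2572, 0.2400, 0.2224)
After 3 steps: (0.2766, 0.2597, 0.2342, 0.2296)
P(in position 4 after 3 steps) = 0.2342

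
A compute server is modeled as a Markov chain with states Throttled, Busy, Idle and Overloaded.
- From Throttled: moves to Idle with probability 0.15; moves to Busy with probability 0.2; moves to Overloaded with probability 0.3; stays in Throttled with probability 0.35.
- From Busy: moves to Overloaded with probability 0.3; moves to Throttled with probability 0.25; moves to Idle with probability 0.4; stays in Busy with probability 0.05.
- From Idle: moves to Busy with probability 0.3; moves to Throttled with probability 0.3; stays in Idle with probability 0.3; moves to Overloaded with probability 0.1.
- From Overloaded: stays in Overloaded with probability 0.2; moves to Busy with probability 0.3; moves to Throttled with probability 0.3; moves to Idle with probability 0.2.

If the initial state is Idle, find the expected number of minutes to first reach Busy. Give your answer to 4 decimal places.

Let t(s) be the expected number of minutes to first reach Busy from state s, with t(Busy) = 0. Conditioning on the first minute:
t(Throttled) = 1 + 0.35·t(Throttled) + 0.15·t(Idle) + 0.3·t(Overloaded)
t(Idle) = 1 + 0.3·t(Throttled) + 0.3·t(Idle) + 0.1·t(Overloaded)
t(Overloaded) = 1 + 0.3·t(Throttled) + 0.2·t(Idle) + 0.2·t(Overloaded)
Solving: t(Throttled) = 4.1176, t(Idle) = 3.7255, t(Overloaded) = 3.7255.
Expected minutes from Idle to Busy: 3.7255.

3.7255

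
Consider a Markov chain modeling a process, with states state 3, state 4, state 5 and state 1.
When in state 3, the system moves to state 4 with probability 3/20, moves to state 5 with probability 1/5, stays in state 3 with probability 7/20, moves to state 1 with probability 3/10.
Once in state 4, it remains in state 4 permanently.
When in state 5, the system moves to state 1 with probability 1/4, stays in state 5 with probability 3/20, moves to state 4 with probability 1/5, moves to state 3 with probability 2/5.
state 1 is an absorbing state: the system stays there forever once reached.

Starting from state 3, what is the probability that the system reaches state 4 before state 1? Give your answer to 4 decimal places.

0.3545

Let h(s) be the probability of absorption at state 4 starting from transient state s. Then h(state 4) = 1 and h(state 1) = 0. By first-step analysis:
h(state 3) = 0.35·h(state 3) + 0.15·1 + 0.2·h(state 5) + 0.3·0
h(state 5) = 0.4·h(state 3) + 0.2·1 + 0.15·h(state 5) + 0.25·0
Solving: h(state 3) = 0.3545, h(state 5) = 0.4021.
Starting from state 3, the probability is 0.3545.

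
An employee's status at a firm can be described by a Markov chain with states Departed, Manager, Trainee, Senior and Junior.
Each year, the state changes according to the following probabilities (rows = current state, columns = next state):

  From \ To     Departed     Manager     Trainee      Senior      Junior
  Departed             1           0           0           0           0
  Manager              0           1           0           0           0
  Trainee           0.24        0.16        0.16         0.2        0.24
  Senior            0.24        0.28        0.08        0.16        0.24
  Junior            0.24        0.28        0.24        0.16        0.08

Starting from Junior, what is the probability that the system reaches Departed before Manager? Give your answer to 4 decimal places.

0.4836

Let h(s) be the probability of absorption at Departed starting from transient state s. Then h(Departed) = 1 and h(Manager) = 0. By first-step analysis:
h(Trainee) = 0.24·1 + 0.16·0 + 0.16·h(Trainee) + 0.2·h(Senior) + 0.24·h(Junior)
h(Senior) = 0.24·1 + 0.28·0 + 0.08·h(Trainee) + 0.16·h(Senior) + 0.24·h(Junior)
h(Junior) = 0.24·1 + 0.28·0 + 0.24·h(Trainee) + 0.16·h(Senior) + 0.08·h(Junior)
Solving: h(Trainee) = 0.5370, h(Senior) = 0.4750, h(Junior) = 0.4836.
Starting from Junior, the probability is 0.4836.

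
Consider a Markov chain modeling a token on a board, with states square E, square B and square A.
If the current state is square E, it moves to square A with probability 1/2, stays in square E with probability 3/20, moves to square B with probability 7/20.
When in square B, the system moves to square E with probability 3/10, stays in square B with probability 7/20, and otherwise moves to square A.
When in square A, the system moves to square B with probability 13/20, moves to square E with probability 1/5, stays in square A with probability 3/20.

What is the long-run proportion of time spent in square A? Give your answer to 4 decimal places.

0.3208

Let the stationary distribution be π with π = πP and π_1 + π_2 + π_3 = 1.
π_1 = 0.15·π_1 + 0.3·π_2 + 0.2·π_3
π_2 = 0.35·π_1 + 0.35·π_2 + 0.65·π_3
Solving with the normalization constraint gives π = (0.2330, 0.4462, 0.3208).
So the stationary probability of square A is 0.3208.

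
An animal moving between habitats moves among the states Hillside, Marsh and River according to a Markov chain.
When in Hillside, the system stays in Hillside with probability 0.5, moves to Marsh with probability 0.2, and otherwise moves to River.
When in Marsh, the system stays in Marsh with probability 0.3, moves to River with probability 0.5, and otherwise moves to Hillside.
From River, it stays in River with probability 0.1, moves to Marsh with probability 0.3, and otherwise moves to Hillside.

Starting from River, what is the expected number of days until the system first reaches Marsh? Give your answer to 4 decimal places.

Let t(s) be the expected number of days to first reach Marsh from state s, with t(Marsh) = 0. Conditioning on the first day:
t(Hillside) = 1 + 0.5·t(Hillside) + 0.3·t(River)
t(River) = 1 + 0.6·t(Hillside) + 0.1·t(River)
Solving: t(Hillside) = 4.4444, t(River) = 4.0741.
Expected days from River to Marsh: 4.0741.

4.0741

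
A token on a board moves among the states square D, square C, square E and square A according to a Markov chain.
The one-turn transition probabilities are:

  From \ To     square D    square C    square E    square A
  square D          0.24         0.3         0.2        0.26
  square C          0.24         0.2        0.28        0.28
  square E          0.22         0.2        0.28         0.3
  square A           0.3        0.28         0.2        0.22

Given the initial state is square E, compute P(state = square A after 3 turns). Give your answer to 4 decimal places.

0.2639

Propagate the distribution vector 3 turns from square E.
After 0 turns: (0.0000, 0.0000, 1.0000, 0.0000)
After 1 turn: (0.2200, 0.2000, 0.2800, 0.3000)
After 2 turns: (0.2524, 0.2460, 0.2384, 0.2632)
After 3 turns: (0.2510, 0.2463, 0.2388, 0.2639)
P(in square A after 3 turns) = 0.2639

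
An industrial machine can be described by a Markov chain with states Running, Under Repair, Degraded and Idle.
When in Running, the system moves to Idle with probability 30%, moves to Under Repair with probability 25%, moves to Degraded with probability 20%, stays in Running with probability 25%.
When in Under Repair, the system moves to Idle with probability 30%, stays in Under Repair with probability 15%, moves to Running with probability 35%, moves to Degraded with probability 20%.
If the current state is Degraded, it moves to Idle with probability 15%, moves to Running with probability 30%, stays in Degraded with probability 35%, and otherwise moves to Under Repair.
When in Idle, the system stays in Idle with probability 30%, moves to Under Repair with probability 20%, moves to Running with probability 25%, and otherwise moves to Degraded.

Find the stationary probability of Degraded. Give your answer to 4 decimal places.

0.2507

Let the stationary distribution be π with π = πP and π_1 + π_2 + π_3 + π_4 = 1.
π_1 = 0.25·π_1 + 0.35·π_2 + 0.3·π_3 + 0.25·π_4
π_2 = 0.25·π_1 + 0.15·π_2 + 0.2·π_3 + 0.2·π_4
π_3 = 0.2·π_1 + 0.2·π_2 + 0.35·π_3 + 0.25·π_4
Solving with the normalization constraint gives π = (0.2829, 0.2039, 0.2507, 0.2624).
So the stationary probability of Degraded is 0.2507.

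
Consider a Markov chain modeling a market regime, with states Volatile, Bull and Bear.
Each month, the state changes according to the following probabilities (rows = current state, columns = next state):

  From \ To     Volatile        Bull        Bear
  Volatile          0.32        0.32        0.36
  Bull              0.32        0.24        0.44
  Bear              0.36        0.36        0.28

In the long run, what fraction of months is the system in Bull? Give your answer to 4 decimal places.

0.3095

Let the stationary distribution be π with π = πP and π_1 + π_2 + π_3 = 1.
π_1 = 0.32·π_1 + 0.32·π_2 + 0.36·π_3
π_2 = 0.32·π_1 + 0.24·π_2 + 0.36·π_3
Solving with the normalization constraint gives π = (0.3343, 0.3095, 0.3563).
So the stationary probability of Bull is 0.3095.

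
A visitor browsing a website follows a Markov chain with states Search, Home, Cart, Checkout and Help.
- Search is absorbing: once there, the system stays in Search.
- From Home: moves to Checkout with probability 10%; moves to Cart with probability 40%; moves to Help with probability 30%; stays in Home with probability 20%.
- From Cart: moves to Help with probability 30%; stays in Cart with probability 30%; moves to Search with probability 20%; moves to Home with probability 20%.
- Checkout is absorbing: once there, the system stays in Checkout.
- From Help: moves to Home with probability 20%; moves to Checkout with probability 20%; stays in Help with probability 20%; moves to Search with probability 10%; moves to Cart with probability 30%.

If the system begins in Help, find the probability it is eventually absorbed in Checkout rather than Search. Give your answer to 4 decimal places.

Let h(s) be the probability of absorption at Checkout starting from transient state s. Then h(Checkout) = 1 and h(Search) = 0. By first-step analysis:
h(Home) = 0.2·h(Home) + 0.4·h(Cart) + 0.1·1 + 0.3·h(Help)
h(Cart) = 0.2·0 + 0.2·h(Home) + 0.3·h(Cart) + 0.3·h(Help)
h(Help) = 0.1·0 + 0.2·h(Home) + 0.3·h(Cart) + 0.2·1 + 0.2·h(Help)
Solving: h(Home) = 0.4956, h(Cart) = 0.3596, h(Help) = 0.5088.
Starting from Help, the probability is 0.5088.

0.5088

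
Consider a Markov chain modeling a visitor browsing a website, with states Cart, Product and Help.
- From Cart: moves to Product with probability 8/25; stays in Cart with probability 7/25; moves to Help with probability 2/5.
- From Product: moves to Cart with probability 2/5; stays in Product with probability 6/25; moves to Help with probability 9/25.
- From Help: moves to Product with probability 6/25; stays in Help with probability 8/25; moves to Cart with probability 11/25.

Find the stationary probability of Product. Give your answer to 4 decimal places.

0.2696

Let the stationary distribution be π with π = πP and π_1 + π_2 + π_3 = 1.
π_1 = 0.28·π_1 + 0.4·π_2 + 0.44·π_3
π_2 = 0.32·π_1 + 0.24·π_2 + 0.24·π_3
Solving with the normalization constraint gives π = (0.3700, 0.2696, 0.3604).
So the stationary probability of Product is 0.2696.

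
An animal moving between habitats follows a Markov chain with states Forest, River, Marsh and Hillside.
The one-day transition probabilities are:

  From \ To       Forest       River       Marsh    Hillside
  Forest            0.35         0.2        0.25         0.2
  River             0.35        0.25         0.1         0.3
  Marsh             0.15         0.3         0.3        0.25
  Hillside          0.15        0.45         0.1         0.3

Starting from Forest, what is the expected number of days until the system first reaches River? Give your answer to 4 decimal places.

Let t(s) be the expected number of days to first reach River from state s, with t(River) = 0. Conditioning on the first day:
t(Forest) = 1 + 0.35·t(Forest) + 0.25·t(Marsh) + 0.2·t(Hillside)
t(Marsh) = 1 + 0.15·t(Forest) + 0.3·t(Marsh) + 0.25·t(Hillside)
t(Hillside) = 1 + 0.15·t(Forest) + 0.1·t(Marsh) + 0.3·t(Hillside)
Solving: t(Forest) = 3.5549, t(Marsh) = 3.1324, t(Hillside) = 2.6378.
Expected days from Forest to River: 3.5549.

3.5549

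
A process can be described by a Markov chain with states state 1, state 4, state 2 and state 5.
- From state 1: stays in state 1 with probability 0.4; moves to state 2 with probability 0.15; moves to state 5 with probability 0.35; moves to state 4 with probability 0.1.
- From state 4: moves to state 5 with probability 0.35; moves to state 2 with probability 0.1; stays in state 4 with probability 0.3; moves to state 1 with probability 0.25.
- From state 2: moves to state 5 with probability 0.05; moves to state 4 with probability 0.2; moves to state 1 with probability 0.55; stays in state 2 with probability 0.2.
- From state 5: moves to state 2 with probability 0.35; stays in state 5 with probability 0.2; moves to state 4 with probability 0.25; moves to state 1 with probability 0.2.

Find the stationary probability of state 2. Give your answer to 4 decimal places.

0.2006

Let the stationary distribution be π with π = πP and π_1 + π_2 + π_3 + π_4 = 1.
π_1 = 0.4·π_1 + 0.25·π_2 + 0.55·π_3 + 0.2·π_4
π_2 = 0.1·π_1 + 0.3·π_2 + 0.2·π_3 + 0.25·π_4
π_3 = 0.15·π_1 + 0.1·π_2 + 0.2·π_3 + 0.35·π_4
Solving with the normalization constraint gives π = (0.3501, 0.1973, 0.2006, 0.2520).
So the stationary probability of state 2 is 0.2006.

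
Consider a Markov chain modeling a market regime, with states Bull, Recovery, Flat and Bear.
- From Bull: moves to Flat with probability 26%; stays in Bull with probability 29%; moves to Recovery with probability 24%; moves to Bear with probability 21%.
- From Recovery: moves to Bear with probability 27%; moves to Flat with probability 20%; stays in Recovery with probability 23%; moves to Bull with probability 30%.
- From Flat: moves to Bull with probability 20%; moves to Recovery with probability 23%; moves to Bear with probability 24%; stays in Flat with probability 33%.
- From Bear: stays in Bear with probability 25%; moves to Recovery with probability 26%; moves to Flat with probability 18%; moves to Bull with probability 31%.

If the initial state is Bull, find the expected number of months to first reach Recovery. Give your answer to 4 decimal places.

Let t(s) be the expected number of months to first reach Recovery from state s, with t(Recovery) = 0. Conditioning on the first month:
t(Bull) = 1 + 0.29·t(Bull) + 0.26·t(Flat) + 0.21·t(Bear)
t(Flat) = 1 + 0.2·t(Bull) + 0.33·t(Flat) + 0.24·t(Bear)
t(Bear) = 1 + 0.31·t(Bull) + 0.18·t(Flat) + 0.25·t(Bear)
Solving: t(Bull) = 4.1333, t(Flat) = 4.1749, t(Bear) = 4.0437.
Expected months from Bull to Recovery: 4.1333.

4.1333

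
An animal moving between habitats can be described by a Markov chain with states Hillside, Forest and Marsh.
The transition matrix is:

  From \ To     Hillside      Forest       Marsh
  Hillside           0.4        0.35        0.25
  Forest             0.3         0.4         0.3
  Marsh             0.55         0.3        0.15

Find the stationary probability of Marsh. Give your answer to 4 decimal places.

0.2434

Let the stationary distribution be π with π = πP and π_1 + π_2 + π_3 = 1.
π_1 = 0.4·π_1 + 0.3·π_2 + 0.55·π_3
π_2 = 0.35·π_1 + 0.4·π_2 + 0.3·π_3
Solving with the normalization constraint gives π = (0.4010, 0.3556, 0.2434).
So the stationary probability of Marsh is 0.2434.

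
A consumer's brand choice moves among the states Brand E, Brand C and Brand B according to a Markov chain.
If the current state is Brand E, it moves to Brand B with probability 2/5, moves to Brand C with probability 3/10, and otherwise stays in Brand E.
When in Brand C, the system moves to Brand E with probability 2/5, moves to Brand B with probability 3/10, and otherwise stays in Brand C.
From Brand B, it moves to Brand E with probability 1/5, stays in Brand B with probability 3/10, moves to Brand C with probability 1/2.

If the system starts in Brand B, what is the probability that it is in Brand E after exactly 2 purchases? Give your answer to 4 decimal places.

0.3200

Sum over the intermediate state after 1 purchase:
P = P(Brand B→Brand E)·P(Brand E→Brand E) + P(Brand B→Brand C)·P(Brand C→Brand E) + P(Brand B→Brand B)·P(Brand B→Brand E)
  = 0.2×0.3 + 0.5×0.4 + 0.3×0.2
  = 0.0600 + 0.2000 + 0.0600 = 0.3200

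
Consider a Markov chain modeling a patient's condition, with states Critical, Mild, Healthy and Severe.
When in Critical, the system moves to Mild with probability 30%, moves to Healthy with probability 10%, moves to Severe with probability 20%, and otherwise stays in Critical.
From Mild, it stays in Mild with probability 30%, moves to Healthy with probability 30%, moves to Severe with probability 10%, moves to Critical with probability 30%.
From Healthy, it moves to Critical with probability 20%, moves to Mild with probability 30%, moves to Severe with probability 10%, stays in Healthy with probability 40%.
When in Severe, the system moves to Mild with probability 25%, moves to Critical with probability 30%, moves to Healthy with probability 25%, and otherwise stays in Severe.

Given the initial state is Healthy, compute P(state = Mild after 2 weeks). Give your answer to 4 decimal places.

Propagate the distribution vector 2 weeks from Healthy.
After 0 weeks: (0.0000, 0.0000, 1.0000, 0.0000)
After 1 week: (0.2000, 0.3000, 0.4000, 0.1000)
After 2 weeks: (0.2800, 0.2950, 0.2950, 0.1300)
P(in Mild after 2 weeks) = 0.2950

0.2950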